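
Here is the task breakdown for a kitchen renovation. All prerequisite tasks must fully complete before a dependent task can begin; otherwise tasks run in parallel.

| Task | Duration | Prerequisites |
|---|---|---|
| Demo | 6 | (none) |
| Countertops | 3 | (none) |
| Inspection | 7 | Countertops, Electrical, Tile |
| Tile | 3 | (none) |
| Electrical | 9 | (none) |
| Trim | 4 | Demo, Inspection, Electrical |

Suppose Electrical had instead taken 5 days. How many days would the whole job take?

16

The binding path is Electrical→Inspection→Trim = 9+7+4 = 20; finish at 20 days.
Electrical lies on that path, so at 5 days the path becomes 16 days.
No other chain overtakes it, so the finish is 16 days.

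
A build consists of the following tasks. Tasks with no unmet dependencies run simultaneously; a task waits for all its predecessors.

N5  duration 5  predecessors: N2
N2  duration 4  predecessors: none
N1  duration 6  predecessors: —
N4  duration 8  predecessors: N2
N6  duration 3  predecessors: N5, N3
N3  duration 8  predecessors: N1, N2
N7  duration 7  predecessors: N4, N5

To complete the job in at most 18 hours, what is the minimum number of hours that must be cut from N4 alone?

1

Current finish: 19 hours; target: 18.
N4 is on every critical path, so each hour cut from N4 cuts the finish by one (this holds down to a finish of 17).
Need 19 − 18 = 1 hour off N4 → N4 becomes 7 hours, finish becomes 18.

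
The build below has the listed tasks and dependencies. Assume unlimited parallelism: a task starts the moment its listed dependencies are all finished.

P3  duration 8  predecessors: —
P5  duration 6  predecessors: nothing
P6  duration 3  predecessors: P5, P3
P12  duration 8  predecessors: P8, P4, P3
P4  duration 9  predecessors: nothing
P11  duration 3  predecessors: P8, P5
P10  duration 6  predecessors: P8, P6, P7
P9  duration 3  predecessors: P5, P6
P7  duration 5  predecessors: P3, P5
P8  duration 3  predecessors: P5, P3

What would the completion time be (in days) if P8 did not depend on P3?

Original critical path: P3→P7→P10 = 8+5+6 = 19 ⇒ 19 days.
Without P3→P8, P8's earliest start moves from 8 to 6.
The longest chain is now P3→P7→P10 = 8+5+6 = 19, so the plan takes 19 days.

19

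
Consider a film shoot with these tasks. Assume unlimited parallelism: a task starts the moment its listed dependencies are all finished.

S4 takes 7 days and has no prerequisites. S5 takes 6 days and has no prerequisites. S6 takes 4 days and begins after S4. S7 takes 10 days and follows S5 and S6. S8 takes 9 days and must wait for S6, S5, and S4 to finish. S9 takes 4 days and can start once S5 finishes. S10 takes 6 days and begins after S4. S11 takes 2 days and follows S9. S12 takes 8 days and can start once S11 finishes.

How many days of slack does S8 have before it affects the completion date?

1

The longest chain is S4→S6→S7 = 7+4+10 = 21; overall finish 21 days.
The longest chain containing S8 totals 20 days.
So S8 can slip 21 − 20 = 1 day.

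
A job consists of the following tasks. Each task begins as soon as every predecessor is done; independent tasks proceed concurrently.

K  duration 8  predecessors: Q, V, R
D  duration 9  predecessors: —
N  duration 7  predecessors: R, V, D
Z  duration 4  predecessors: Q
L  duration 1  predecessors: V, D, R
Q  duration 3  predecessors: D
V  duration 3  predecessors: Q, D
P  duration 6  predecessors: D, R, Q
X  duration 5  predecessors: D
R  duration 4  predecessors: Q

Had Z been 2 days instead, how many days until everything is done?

24

Actual critical path: D→Q→R→K = 9+3+4+8 = 24 ⇒ 24 days.
Z has 8 days of float (longest path through it is 16).
The critical path is still D→Q→R→K; finish is now 24 days.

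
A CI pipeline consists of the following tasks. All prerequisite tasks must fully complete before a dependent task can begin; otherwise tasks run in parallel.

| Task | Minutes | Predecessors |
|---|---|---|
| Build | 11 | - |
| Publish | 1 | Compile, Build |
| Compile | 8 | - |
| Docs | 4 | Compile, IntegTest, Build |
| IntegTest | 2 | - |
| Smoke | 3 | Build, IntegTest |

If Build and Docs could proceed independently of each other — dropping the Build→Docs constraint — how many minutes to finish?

14

With the dependency in place, Build→Docs = 11+4 = 15 sets the finish at 15 minutes.
Without Build→Docs, Docs's earliest start moves from 11 to 8.
After: Build→Smoke = 11+3 = 14 → 14 minutes.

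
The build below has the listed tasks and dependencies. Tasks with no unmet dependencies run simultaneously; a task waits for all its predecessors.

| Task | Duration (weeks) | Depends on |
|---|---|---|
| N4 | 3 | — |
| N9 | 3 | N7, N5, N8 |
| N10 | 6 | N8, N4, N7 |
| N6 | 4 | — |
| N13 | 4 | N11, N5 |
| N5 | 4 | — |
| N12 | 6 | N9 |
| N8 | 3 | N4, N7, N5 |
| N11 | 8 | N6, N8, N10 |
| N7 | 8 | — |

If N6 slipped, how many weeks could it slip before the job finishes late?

N7→N8→N10→N11→N13 = 8+3+6+8+4 = 29 sets the makespan at 29 weeks.
Longest path through N6: 16 weeks (earliest finish 4, latest finish 17).
So N6 can slip 17 − 4 = 13 weeks.

13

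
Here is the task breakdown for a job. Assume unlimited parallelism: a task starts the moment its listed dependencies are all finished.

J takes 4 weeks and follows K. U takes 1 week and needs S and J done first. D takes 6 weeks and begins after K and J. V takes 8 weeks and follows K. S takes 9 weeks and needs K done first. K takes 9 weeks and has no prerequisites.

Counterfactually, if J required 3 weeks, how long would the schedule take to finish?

19

Actual critical path: K→J→D = 9+4+6 = 19 ⇒ 19 weeks.
J lies on that path, so at 3 weeks the path becomes 18 weeks.
New critical path: K→S→U = 9+9+1 = 19 ⇒ 19 weeks.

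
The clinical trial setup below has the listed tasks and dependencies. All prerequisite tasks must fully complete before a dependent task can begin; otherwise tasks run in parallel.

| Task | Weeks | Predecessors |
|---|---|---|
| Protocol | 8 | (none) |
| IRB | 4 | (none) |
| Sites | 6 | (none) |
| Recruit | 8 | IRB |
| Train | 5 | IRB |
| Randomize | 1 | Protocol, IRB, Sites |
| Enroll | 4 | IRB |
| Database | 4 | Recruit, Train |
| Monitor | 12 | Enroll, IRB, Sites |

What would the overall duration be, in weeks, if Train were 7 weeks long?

Baseline: IRB→Enroll→Monitor = 4+4+12 = 20 → 20 weeks.
The longest path through Train is only 13 weeks, so Train has float 7.
That remains the longest chain; total 20 weeks.

20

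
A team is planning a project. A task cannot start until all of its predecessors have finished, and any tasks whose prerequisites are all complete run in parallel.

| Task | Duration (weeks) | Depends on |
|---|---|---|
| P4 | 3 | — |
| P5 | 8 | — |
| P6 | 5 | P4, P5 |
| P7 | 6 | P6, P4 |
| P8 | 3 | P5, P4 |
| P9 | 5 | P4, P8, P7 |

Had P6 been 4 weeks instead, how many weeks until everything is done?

Baseline: P5→P6→P7→P9 = 8+5+6+5 = 24 → 24 weeks.
P6 lies on that path, so at 4 weeks the path becomes 23 weeks.
The critical path is still P5→P6→P7→P9; finish is now 23 weeks.

23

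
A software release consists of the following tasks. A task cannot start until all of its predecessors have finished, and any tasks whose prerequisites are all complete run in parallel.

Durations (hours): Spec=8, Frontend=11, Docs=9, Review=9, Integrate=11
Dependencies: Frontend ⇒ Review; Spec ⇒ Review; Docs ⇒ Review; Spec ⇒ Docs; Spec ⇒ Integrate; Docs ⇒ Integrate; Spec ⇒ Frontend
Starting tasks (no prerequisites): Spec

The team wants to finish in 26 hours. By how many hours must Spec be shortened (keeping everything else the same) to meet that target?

Current finish: 28 hours; target: 26.
Spec is on every critical path, so each hour cut from Spec cuts the finish by one (this holds down to a finish of 21).
Need 28 − 26 = 2 hours off Spec → Spec becomes 6 hours, finish becomes 26.

2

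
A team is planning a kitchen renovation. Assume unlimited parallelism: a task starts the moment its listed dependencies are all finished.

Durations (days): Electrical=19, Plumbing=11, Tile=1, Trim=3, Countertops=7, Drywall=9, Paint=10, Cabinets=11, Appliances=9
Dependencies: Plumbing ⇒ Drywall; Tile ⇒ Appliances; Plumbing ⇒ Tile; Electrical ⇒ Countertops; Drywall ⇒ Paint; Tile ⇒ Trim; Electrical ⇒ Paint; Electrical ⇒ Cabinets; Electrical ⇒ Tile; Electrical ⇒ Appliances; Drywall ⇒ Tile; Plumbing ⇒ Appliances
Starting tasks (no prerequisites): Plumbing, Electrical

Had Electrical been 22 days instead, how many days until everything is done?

33

As given, the longest chain is Electrical→Cabinets = 19+11 = 30, so the finish is 30 days.
Since Electrical is critical, the +3 change carries straight to that chain (now 33 days).
That remains the longest chain; total 33 days.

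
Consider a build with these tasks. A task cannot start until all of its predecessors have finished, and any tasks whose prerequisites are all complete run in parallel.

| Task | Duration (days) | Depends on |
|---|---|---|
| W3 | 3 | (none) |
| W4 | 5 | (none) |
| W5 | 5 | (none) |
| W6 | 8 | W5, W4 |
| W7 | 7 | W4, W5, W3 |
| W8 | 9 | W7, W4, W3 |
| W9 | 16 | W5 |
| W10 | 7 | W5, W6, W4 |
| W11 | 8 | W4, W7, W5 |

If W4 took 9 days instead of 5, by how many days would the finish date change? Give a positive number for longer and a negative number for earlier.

Critical path before the change: W4→W7→W8 = 5+7+9 = 21 giving 21 days.
Since W4 is critical, the +4 change carries straight to that chain (now 25 days).
That remains the longest chain; total 25 days.
Change in finish: 25 − 21 = +4 days.

4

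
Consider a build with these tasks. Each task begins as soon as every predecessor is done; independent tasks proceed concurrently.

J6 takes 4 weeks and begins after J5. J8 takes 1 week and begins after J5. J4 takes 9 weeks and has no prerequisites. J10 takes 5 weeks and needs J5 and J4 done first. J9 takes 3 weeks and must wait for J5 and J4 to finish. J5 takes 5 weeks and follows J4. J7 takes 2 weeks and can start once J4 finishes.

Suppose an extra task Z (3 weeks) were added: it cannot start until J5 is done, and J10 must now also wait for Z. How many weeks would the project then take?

Originally the project takes 19 weeks.
With Z inserted, J10 now waits for max(J5, J4, Z).
New critical path: J4→J5→Z→J10 = 9+5+3+5 = 22 ⇒ 22 weeks.

22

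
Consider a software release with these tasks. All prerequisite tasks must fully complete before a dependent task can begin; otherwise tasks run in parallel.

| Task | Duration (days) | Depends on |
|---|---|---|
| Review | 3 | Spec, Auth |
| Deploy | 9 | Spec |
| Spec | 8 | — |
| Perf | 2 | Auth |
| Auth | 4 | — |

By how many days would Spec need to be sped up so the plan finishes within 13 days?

Current finish: 17 days; target: 13.
Spec is on every critical path, so each day cut from Spec cuts the finish by one (this holds down to a finish of 10).
Need 17 − 13 = 4 days off Spec → Spec becomes 4 days, finish becomes 13.

4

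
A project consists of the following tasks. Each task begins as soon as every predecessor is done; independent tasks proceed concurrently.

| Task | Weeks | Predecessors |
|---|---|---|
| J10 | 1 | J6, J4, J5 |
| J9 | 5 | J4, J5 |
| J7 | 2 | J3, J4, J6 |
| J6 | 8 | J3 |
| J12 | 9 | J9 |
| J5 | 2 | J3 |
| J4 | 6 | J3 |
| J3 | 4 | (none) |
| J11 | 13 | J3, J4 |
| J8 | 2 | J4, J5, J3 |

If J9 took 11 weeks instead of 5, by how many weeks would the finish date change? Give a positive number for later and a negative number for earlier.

6

Critical path before the change: J3→J4→J9→J12 = 4+6+5+9 = 24 giving 24 weeks.
Since J9 is critical, the +6 change carries straight to that chain (now 30 weeks).
The critical path is still J3→J4→J9→J12; finish is now 30 weeks.
Change in finish: 30 − 24 = +6 weeks.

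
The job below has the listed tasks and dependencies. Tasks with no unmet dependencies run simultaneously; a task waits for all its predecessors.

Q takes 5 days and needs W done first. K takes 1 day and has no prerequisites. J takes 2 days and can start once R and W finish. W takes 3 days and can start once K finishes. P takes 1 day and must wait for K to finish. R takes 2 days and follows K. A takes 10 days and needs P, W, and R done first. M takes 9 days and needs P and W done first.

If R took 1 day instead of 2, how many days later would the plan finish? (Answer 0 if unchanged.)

0

Baseline: K→W→A = 1+3+10 = 14 → 14 days.
R is off the critical path — its longest chain is 13 days, giving 1 of slack.
That remains the longest chain; total 14 days.
Change in finish: 14 − 14 = +0 days.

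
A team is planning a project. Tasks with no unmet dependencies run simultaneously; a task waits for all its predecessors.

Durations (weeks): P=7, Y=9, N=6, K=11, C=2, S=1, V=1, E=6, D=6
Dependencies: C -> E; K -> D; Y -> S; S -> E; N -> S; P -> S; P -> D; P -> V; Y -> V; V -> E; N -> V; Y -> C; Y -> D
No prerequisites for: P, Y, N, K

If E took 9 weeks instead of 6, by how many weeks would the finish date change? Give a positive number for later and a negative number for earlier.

3

Critical path before the change: Y→C→E = 9+2+6 = 17 giving 17 weeks.
E lies on that path, so at 9 weeks the path becomes 20 weeks.
No other chain overtakes it, so the finish is 20 weeks.
Change in finish: 20 − 17 = +3 weeks.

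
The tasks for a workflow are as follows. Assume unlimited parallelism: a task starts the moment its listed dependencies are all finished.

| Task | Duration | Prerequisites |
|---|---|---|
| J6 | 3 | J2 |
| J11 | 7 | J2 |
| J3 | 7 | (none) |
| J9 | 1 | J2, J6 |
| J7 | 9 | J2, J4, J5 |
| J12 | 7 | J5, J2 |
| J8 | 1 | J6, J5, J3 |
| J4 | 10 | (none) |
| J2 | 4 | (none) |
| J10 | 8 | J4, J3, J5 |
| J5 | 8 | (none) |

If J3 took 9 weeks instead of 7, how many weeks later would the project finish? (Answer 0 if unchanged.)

0

Baseline: J4→J7 = 10+9 = 19 → 19 weeks.
J3 has 4 weeks of float (longest path through it is 15).
The critical path is still J4→J7; finish is now 19 weeks.
Change in finish: 19 − 19 = +0 weeks.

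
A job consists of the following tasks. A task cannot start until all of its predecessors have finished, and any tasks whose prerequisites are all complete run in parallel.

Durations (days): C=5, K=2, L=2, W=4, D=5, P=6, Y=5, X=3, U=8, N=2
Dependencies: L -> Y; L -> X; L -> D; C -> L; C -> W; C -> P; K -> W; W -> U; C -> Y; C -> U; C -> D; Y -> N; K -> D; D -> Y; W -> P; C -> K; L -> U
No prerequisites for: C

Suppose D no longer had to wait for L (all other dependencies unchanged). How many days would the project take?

Original critical path: C→K→W→U = 5+2+4+8 = 19 ⇒ 19 days.
Dropping L→D doesn't change D's earliest start (7); another predecessor still binds.
New critical path: C→K→W→U = 5+2+4+8 = 19 ⇒ 19 days.

19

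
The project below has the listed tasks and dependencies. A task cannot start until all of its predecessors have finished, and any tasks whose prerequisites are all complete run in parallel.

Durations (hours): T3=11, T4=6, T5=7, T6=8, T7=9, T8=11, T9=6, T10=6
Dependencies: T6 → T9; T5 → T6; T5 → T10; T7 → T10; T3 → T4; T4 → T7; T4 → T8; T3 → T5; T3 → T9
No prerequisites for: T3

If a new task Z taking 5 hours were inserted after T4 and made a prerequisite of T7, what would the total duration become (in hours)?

37

Originally the job takes 32 hours.
With Z inserted, T7 now waits for max(T4, Z).
New critical path: T3→T4→Z→T7→T10 = 11+6+5+9+6 = 37 ⇒ 37 hours.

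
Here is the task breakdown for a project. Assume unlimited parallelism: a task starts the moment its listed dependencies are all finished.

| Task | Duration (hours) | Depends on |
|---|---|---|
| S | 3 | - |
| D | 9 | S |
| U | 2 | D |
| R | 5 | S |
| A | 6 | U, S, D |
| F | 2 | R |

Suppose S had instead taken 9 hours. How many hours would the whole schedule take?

26

As given, the longest chain is S→D→U→A = 3+9+2+6 = 20, so the finish is 20 hours.
S lies on that path, so at 9 hours the path becomes 26 hours.
The critical path is still S→D→U→A; finish is now 26 hours.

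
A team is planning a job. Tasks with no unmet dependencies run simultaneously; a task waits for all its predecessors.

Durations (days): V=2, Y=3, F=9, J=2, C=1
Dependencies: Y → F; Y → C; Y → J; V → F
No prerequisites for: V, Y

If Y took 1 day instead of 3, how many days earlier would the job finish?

1

The binding path is Y→F = 3+9 = 12; finish at 12 days.
Y lies on that path, so at 1 day the path becomes 10 days.
The binding chain switches to V→F = 2+9 = 11; finish 11 days.
Change in finish: 11 − 12 = -1 days.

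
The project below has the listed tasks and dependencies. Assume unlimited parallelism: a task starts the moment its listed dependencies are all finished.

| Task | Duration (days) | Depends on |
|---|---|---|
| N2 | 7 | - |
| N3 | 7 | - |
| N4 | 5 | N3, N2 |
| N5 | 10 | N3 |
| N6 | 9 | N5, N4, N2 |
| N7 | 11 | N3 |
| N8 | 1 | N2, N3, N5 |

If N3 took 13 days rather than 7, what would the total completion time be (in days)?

32

Critical path before the change: N3→N5→N6 = 7+10+9 = 26 giving 26 days.
Since N3 is critical, the +6 change carries straight to that chain (now 32 days).
No other chain overtakes it, so the finish is 32 days.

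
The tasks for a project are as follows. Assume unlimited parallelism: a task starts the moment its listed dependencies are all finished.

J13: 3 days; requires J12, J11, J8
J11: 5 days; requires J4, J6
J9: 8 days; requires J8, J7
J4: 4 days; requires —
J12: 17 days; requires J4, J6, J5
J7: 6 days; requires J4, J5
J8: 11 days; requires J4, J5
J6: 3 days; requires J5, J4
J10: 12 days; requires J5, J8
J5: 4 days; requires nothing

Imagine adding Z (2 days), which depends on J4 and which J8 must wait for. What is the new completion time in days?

Originally the plan takes 27 days.
With Z inserted, J8 now waits for max(J4, J5, Z).
New critical path: J4→Z→J8→J10 = 4+2+11+12 = 29 ⇒ 29 days.

29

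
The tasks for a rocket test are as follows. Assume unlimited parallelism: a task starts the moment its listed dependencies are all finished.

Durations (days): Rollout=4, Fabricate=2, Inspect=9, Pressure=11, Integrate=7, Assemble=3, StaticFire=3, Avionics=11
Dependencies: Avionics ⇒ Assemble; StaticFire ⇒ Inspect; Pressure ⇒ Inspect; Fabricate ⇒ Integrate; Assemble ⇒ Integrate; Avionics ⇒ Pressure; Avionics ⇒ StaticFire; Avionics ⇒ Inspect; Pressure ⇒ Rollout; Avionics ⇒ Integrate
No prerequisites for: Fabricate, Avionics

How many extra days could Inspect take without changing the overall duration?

Critical path: Avionics→Pressure→Inspect = 11+11+9 = 31, so the finish is 31 days.
The longest chain containing Inspect totals 31 days.
Slack of Inspect = 22 − 22 = 0 days.

0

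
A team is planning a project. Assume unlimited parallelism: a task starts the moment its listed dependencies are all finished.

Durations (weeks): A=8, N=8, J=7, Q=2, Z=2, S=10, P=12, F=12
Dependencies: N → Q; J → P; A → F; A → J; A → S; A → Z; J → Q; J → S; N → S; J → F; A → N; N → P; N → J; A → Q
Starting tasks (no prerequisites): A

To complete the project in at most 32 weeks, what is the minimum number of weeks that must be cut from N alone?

3

Current finish: 35 weeks; target: 32.
N is on every critical path, so each week cut from N cuts the finish by one (this holds down to a finish of 28).
Need 35 − 32 = 3 weeks off N → N becomes 5 weeks, finish becomes 32.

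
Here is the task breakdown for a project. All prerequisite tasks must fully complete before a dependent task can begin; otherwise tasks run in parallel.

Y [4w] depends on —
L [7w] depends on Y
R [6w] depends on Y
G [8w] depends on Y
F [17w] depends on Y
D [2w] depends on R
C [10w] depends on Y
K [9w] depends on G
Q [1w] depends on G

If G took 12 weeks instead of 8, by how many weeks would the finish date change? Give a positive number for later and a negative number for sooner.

4

Critical path before the change: Y→G→K = 4+8+9 = 21 giving 21 weeks.
Since G is critical, the +4 change carries straight to that chain (now 25 weeks).
The critical path is still Y→G→K; finish is now 25 weeks.
Change in finish: 25 − 21 = +4 weeks.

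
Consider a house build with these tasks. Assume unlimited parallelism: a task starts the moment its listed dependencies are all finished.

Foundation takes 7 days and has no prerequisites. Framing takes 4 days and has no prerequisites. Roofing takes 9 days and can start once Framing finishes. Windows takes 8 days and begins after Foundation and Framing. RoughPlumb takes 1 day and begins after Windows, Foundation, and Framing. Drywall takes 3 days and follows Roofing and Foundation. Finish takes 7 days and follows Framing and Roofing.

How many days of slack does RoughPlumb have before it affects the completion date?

The longest chain is Framing→Roofing→Finish = 4+9+7 = 20; overall finish 20 days.
The longest chain containing RoughPlumb totals 16 days.
Float = 20 − 16 = 4.

4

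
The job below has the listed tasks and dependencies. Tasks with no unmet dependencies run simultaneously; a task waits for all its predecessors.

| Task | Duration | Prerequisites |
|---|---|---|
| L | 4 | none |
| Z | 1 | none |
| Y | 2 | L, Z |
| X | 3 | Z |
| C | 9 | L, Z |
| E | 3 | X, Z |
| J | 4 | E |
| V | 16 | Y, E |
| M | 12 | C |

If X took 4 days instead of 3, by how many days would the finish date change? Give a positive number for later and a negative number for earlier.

The binding path is L→C→M = 4+9+12 = 25; finish at 25 days.
The longest path through X is only 23 days, so X has float 2.
That remains the longest chain; total 25 days.
Change in finish: 25 − 25 = +0 days.

0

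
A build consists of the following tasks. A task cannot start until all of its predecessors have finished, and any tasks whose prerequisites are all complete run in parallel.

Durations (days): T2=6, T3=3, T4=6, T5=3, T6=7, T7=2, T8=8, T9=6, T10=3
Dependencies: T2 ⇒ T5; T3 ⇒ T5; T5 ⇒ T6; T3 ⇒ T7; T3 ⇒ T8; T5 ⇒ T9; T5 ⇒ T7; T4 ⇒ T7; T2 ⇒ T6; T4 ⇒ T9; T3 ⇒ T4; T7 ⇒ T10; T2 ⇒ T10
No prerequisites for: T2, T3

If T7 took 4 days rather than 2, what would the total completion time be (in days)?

The binding path is T2→T5→T6 = 6+3+7 = 16; finish at 16 days.
The longest path through T7 is only 14 days, so T7 has float 2.
The critical path is still T2→T5→T6; finish is now 16 days.

16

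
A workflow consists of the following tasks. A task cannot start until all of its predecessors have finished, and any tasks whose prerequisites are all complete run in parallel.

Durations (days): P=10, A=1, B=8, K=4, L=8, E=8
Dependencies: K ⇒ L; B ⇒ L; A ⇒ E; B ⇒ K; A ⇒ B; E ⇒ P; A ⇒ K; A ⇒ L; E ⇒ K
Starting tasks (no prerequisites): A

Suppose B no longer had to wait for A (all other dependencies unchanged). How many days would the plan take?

Before: longest chain A→B→K→L = 1+8+4+8 = 21, finish 21.
Without A→B, B's earliest start moves from 1 to 0.
After: A→E→K→L = 1+8+4+8 = 21 → 21 days.

21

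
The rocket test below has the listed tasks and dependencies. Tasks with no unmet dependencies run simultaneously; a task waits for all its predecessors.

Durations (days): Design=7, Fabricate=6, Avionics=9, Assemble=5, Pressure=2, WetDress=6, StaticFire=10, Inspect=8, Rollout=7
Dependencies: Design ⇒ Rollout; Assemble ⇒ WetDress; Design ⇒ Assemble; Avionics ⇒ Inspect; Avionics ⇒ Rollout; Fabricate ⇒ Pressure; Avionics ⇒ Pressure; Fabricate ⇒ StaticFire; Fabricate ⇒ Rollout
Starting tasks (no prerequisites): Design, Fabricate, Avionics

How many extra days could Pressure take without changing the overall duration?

Critical path: Design→Assemble→WetDress = 7+5+6 = 18, so the finish is 18 days.
The longest chain containing Pressure totals 11 days.
So Pressure can slip 18 − 11 = 7 days.

7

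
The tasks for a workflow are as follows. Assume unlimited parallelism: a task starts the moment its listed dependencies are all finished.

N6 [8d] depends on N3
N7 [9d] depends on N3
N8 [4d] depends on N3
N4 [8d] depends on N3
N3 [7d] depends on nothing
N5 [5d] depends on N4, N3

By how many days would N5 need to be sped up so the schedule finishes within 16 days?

Current finish: 20 days; target: 16.
N5 is on every critical path, so each day cut from N5 cuts the finish by one (this holds down to a finish of 16).
Need 20 − 16 = 4 days off N5 → N5 becomes 1 day, finish becomes 16.

4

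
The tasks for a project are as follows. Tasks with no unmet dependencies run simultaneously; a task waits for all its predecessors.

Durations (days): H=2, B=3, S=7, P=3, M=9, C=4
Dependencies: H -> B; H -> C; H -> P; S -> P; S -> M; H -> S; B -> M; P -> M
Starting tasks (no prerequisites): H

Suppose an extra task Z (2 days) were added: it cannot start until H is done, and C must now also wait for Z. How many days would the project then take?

Originally the project takes 21 days.
With Z inserted, C now waits for max(H, Z).
New critical path: H→S→P→M = 2+7+3+9 = 21 ⇒ 21 days.

21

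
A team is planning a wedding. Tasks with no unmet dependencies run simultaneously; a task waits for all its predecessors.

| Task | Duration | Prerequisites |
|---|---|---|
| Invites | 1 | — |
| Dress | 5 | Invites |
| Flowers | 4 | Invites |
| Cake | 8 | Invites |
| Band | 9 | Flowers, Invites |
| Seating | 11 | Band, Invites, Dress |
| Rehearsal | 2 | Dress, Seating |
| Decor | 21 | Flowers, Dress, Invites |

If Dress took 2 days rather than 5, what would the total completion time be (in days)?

Critical path before the change: Invites→Dress→Decor = 1+5+21 = 27 giving 27 days.
Since Dress is critical, the -3 change carries straight to that chain (now 24 days).
Now Invites→Flowers→Band→Seating→Rehearsal = 1+4+9+11+2 = 27 is longest, so the finish becomes 27 days.

27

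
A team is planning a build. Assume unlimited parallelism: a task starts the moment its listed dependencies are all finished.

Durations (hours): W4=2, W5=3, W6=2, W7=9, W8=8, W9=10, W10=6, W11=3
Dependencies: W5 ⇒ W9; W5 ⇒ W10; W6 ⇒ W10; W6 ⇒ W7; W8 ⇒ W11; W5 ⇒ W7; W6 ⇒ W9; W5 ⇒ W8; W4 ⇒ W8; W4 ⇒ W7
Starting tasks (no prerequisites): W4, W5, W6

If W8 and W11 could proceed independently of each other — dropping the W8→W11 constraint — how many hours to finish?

13

Original critical path: W5→W8→W11 = 3+8+3 = 14 ⇒ 14 hours.
Without W8→W11, W11's earliest start moves from 11 to 0.
New critical path: W5→W9 = 3+10 = 13 ⇒ 13 hours.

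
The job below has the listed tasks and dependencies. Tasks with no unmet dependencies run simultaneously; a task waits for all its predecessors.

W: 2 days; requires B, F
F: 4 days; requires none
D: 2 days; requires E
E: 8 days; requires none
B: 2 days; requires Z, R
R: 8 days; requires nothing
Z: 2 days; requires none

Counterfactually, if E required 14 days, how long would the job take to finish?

Critical path before the change: R→B→W = 8+2+2 = 12 giving 12 days.
E is off the critical path — its longest chain is 10 days, giving 2 of slack.
The binding chain switches to E→D = 14+2 = 16; finish 16 days.

16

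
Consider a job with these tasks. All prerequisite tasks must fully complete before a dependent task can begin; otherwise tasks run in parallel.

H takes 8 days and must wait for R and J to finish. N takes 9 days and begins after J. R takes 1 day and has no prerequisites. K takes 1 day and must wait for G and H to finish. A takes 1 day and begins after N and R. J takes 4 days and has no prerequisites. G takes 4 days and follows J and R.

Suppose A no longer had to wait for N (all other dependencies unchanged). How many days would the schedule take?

13

Original critical path: J→N→A = 4+9+1 = 14 ⇒ 14 days.
Without N→A, A's earliest start moves from 13 to 1.
New critical path: J→H→K = 4+8+1 = 13 ⇒ 13 days.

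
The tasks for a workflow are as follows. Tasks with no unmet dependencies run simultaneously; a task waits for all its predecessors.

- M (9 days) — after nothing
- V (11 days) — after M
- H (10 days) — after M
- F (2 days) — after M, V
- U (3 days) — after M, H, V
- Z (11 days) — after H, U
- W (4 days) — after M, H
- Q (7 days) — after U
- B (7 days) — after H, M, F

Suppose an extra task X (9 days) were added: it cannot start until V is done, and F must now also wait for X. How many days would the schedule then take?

Originally the schedule takes 34 days.
With X inserted, F now waits for max(M, V, X).
New critical path: M→V→X→F→B = 9+11+9+2+7 = 38 ⇒ 38 days.

38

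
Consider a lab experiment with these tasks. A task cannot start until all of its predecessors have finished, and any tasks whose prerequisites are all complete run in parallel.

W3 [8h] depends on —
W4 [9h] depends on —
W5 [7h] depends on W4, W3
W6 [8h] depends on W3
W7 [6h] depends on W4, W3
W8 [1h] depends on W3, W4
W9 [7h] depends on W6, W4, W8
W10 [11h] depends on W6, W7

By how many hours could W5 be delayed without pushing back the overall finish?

11

Critical path: W3→W6→W10 = 8+8+11 = 27, so the finish is 27 hours.
The longest chain containing W5 totals 16 hours.
Float = 27 − 16 = 11.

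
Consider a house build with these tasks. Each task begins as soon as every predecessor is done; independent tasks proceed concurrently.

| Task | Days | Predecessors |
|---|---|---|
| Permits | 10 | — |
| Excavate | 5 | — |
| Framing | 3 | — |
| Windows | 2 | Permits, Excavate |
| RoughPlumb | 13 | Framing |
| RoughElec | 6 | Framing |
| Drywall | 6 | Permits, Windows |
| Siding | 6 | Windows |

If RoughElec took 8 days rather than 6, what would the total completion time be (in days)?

Baseline: Permits→Windows→Drywall = 10+2+6 = 18 → 18 days.
RoughElec has 9 days of float (longest path through it is 9).
That remains the longest chain; total 18 days.

18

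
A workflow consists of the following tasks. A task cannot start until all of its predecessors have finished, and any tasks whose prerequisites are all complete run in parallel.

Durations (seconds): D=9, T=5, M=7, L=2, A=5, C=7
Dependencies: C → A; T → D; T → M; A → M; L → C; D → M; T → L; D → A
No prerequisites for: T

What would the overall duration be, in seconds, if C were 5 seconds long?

The binding path is T→L→C→A→M = 5+2+7+5+7 = 26; finish at 26 seconds.
Since C is critical, the -2 change carries straight to that chain (now 24 seconds).
New critical path: T→D→A→M = 5+9+5+7 = 26 ⇒ 26 seconds.

26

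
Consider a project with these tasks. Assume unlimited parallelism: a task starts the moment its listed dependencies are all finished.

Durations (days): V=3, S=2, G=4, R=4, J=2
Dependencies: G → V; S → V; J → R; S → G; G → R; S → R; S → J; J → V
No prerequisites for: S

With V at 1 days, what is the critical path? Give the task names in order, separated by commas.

S, G, R

Actual critical path: S→G→R = 2+4+4 = 10 ⇒ 10 days.
The longest path through V is only 9 days, so V has float 1.
The critical path is still S→G→R; finish is now 10 days.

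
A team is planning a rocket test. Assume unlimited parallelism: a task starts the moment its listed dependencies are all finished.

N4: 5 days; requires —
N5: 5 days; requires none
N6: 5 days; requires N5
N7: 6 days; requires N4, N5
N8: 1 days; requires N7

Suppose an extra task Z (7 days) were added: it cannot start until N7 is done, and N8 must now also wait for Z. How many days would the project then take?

Originally the project takes 12 days.
With Z inserted, N8 now waits for max(N7, Z).
New critical path: N4→N7→Z→N8 = 5+6+7+1 = 19 ⇒ 19 days.

19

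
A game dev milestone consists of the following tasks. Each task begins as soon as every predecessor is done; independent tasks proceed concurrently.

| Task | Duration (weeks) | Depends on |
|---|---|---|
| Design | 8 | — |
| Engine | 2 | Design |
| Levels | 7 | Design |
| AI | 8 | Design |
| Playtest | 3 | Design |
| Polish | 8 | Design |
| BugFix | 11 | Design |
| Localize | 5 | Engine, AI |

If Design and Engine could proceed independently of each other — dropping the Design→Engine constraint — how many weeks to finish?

With the dependency in place, Design→AI→Localize = 8+8+5 = 21 sets the finish at 21 weeks.
Without Design→Engine, Engine's earliest start moves from 8 to 0.
After: Design→AI→Localize = 8+8+5 = 21 → 21 weeks.

21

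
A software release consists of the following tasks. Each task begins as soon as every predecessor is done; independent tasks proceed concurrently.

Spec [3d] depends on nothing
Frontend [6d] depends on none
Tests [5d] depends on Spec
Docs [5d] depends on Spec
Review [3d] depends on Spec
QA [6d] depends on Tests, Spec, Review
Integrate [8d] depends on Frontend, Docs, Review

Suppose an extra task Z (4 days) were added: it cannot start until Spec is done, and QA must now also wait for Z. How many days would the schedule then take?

Originally the schedule takes 16 days.
With Z inserted, QA now waits for max(Tests, Spec, Review, Z).
New critical path: Spec→Docs→Integrate = 3+5+8 = 16 ⇒ 16 days.

16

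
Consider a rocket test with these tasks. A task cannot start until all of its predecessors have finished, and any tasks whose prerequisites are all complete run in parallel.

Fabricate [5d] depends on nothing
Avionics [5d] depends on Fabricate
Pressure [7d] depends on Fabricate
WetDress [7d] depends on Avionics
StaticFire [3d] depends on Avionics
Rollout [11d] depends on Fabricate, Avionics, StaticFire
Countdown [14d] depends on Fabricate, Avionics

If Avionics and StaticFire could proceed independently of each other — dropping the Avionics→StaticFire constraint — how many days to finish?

Before: longest chain Fabricate→Avionics→StaticFire→Rollout = 5+5+3+11 = 24, finish 24.
Without Avionics→StaticFire, StaticFire's earliest start moves from 10 to 0.
New critical path: Fabricate→Avionics→Countdown = 5+5+14 = 24 ⇒ 24 days.

24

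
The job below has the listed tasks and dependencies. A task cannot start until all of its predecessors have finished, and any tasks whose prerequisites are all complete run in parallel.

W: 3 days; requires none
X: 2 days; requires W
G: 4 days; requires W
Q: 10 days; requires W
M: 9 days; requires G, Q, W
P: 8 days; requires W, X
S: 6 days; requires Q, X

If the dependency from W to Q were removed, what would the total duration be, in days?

Before: longest chain W→Q→M = 3+10+9 = 22, finish 22.
Without W→Q, Q's earliest start moves from 3 to 0.
After: Q→M = 10+9 = 19 → 19 days.

19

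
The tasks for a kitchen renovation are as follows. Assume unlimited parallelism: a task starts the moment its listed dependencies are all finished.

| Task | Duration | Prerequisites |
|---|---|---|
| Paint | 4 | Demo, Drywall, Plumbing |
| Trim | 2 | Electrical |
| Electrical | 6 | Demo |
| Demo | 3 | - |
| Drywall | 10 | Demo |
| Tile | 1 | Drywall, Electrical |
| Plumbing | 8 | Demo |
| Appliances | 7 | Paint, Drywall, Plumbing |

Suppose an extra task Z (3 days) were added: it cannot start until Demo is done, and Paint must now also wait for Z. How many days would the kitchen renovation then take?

Originally the kitchen renovation takes 24 days.
With Z inserted, Paint now waits for max(Demo, Drywall, Plumbing, Z).
New critical path: Demo→Drywall→Paint→Appliances = 3+10+4+7 = 24 ⇒ 24 days.

24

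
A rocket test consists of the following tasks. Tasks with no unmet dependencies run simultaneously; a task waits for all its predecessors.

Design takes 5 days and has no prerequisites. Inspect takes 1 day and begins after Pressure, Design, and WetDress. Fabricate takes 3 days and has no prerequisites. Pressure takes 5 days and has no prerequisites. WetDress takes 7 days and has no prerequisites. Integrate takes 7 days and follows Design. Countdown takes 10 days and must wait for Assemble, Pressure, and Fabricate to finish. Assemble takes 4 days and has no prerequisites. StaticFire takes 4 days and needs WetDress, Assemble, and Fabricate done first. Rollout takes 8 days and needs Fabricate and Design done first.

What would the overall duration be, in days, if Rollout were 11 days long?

Actual critical path: Pressure→Countdown = 5+10 = 15 ⇒ 15 days.
Rollout is off the critical path — its longest chain is 13 days, giving 2 of slack.
New critical path: Design→Rollout = 5+11 = 16 ⇒ 16 days.

16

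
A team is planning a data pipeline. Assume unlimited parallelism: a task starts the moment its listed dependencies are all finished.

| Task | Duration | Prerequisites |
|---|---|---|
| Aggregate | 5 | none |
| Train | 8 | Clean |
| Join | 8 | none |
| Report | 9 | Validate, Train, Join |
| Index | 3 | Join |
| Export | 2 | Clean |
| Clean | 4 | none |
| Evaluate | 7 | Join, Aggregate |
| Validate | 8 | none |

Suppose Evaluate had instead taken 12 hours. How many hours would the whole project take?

Critical path before the change: Clean→Train→Report = 4+8+9 = 21 giving 21 hours.
Evaluate is off the critical path — its longest chain is 15 hours, giving 6 of slack.
That remains the longest chain; total 21 hours.

21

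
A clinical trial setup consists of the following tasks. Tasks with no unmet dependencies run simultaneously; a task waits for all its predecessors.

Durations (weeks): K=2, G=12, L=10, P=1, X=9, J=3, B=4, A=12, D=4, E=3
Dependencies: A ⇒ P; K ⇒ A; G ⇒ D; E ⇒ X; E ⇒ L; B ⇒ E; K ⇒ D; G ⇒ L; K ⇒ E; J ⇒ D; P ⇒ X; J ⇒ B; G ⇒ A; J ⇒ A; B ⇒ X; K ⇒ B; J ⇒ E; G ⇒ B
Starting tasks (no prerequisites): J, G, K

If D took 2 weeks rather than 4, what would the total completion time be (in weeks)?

The binding path is G→A→P→X = 12+12+1+9 = 34; finish at 34 weeks.
D has 18 weeks of float (longest path through it is 16).
No other chain overtakes it, so the finish is 34 weeks.

34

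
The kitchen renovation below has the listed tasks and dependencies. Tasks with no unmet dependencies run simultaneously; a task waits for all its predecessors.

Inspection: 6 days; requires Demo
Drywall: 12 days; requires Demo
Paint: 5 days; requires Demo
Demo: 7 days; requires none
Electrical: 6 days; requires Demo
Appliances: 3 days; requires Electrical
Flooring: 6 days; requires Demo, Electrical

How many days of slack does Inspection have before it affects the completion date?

6

Critical path: Demo→Electrical→Flooring = 7+6+6 = 19, so the finish is 19 days.
The longest chain containing Inspection totals 13 days.
So Inspection can slip 19 − 13 = 6 days.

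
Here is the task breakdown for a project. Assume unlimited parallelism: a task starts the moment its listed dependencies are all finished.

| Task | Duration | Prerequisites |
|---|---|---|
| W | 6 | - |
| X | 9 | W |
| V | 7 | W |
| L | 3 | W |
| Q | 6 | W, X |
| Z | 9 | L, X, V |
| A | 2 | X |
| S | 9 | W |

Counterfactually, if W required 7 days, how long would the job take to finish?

Actual critical path: W→X→Z = 6+9+9 = 24 ⇒ 24 days.
W is on the critical path; changing it to 7 makes that path 25 days.
The critical path is still W→X→Z; finish is now 25 days.

25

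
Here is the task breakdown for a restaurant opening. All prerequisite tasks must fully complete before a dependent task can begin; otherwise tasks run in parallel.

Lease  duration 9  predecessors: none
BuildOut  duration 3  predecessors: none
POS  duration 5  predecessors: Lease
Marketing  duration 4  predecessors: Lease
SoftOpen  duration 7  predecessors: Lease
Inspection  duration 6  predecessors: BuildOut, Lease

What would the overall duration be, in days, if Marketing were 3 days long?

16

Baseline: Lease→SoftOpen = 9+7 = 16 → 16 days.
Marketing is off the critical path — its longest chain is 13 days, giving 3 of slack.
The critical path is still Lease→SoftOpen; finish is now 16 days.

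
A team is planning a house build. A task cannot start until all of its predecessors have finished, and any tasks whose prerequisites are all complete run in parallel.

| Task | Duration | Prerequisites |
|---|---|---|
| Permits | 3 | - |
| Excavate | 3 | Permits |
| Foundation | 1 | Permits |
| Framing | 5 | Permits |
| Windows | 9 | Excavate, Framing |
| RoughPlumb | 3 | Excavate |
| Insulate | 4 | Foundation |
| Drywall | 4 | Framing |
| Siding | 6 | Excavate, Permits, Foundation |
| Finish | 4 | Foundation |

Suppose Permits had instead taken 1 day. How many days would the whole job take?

15

Critical path before the change: Permits→Framing→Windows = 3+5+9 = 17 giving 17 days.
Permits lies on that path, so at 1 day the path becomes 15 days.
The critical path is still Permits→Framing→Windows; finish is now 15 days.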